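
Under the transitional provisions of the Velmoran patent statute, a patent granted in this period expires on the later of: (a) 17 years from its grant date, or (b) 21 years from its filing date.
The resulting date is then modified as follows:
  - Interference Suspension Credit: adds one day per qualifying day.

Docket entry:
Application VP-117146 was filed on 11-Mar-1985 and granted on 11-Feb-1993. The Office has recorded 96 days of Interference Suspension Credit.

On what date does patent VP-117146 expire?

May 18, 2010

(a) grant + 17 years → 11 February 2010.
(b) filing + 21 years → 11 March 2006.
Later of the two: 11 February 2010.
Interference Suspension Credit: +96 days → 18 May 2010.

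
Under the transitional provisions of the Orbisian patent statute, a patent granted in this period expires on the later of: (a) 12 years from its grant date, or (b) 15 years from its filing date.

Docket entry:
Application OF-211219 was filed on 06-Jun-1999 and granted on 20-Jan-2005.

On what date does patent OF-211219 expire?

(a) grant + 12 years → 20 January 2017.
(b) filing + 15 years → 6 June 2014.
Later of the two: 20 January 2017.

January 20, 2017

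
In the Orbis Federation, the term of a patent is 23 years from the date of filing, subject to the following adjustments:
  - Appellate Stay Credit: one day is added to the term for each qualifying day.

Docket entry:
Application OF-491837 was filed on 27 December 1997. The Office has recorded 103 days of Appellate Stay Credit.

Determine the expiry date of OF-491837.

Base term: filing date + 23 years → 27 December 2020.
Appellate Stay Credit: +103 days → 9 April 2021.

2021-04-09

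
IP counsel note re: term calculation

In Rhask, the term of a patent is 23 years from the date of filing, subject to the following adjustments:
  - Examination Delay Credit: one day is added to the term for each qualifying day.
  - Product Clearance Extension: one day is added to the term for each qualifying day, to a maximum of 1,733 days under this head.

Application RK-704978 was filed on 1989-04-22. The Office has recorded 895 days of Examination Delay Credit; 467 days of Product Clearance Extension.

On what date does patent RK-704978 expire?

January 14, 2016

Base term: filing date + 23 years → 22 April 2012.
Examination Delay Credit: +895 days → 4 October 2014.
Product Clearance Extension: 467 days (within the 1733-day cap) → +467 days → 14 January 2016.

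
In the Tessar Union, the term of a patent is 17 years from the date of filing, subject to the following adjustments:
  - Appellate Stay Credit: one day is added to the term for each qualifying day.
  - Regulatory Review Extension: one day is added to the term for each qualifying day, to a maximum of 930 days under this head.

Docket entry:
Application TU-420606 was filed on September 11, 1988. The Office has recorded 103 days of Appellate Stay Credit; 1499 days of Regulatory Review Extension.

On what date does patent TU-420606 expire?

July 10, 2008

Base term: filing date + 17 years → 11 September 2005.
Appellate Stay Credit: +103 days → 23 December 2005.
Regulatory Review Extension: 1499 days claimed exceeds the 930-day cap, so +930 days → 10 July 2008.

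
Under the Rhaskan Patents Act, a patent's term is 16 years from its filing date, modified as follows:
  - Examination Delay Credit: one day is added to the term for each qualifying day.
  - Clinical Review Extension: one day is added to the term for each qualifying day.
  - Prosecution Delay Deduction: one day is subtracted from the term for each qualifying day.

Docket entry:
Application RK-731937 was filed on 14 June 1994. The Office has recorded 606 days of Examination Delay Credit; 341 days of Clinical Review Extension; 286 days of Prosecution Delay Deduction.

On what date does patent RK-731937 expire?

April 5, 2012

Base term: filing date + 16 years → 14 June 2010.
Examination Delay Credit: +606 days → 10 February 2012.
Clinical Review Extension: +341 days → 16 January 2013.
Prosecution Delay Deduction: −286 days → 5 April 2012.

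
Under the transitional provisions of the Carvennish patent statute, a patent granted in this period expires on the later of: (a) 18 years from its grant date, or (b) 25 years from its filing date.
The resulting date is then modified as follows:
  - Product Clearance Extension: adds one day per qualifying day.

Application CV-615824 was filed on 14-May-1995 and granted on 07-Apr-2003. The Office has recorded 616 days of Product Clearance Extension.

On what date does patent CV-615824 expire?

2022-12-14

(a) grant + 18 years → 7 April 2021.
(b) filing + 25 years → 14 May 2020.
Later of the two: 7 April 2021.
Product Clearance Extension: +616 days → 14 December 2022.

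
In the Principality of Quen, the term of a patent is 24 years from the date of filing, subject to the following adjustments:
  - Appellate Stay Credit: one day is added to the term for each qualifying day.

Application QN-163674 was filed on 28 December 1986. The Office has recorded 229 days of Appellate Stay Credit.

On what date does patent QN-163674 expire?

Base term: filing date + 24 years → 28 December 2010.
Appellate Stay Credit: +229 days → 14 August 2011.

2011-08-14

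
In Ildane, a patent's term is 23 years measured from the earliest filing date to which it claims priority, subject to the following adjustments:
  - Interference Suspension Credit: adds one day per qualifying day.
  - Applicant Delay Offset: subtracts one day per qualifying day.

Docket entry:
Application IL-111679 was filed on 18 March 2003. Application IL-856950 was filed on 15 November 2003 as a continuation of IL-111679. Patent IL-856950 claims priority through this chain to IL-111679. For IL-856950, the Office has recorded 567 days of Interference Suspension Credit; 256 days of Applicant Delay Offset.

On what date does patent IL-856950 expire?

Earliest priority filing: 18 March 2003.
Base term: 18 March 2003 + 23 years → 18 March 2026.
Interference Suspension Credit: +567 days → 6 October 2027.
Applicant Delay Offset: −256 days → 23 January 2027.

January 23, 2027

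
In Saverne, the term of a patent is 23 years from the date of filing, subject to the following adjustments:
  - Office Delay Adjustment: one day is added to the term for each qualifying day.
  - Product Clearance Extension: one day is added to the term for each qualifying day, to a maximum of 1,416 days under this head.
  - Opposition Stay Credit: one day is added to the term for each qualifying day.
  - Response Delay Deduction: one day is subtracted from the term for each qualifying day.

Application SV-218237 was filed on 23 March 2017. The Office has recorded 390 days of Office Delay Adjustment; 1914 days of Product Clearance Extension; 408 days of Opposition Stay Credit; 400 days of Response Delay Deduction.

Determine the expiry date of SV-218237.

2045-03-11

Base term: filing date + 23 years → 23 March 2040.
Office Delay Adjustment: +390 days → 17 April 2041.
Product Clearance Extension: 1914 days claimed exceeds the 1416-day cap, so +1416 days → 3 March 2045.
Opposition Stay Credit: +408 days → 15 April 2046.
Response Delay Deduction: −400 days → 11 March 2045.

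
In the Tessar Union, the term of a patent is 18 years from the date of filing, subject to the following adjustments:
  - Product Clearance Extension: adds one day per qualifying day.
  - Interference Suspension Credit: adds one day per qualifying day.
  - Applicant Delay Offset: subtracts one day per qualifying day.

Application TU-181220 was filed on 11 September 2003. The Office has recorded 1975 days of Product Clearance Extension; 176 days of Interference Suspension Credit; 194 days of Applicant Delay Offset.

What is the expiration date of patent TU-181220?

January 20, 2027

Base term: filing date + 18 years → 11 September 2021.
Product Clearance Extension: +1975 days → 7 February 2027.
Interference Suspension Credit: +176 days → 2 August 2027.
Applicant Delay Offset: −194 days → 20 January 2027.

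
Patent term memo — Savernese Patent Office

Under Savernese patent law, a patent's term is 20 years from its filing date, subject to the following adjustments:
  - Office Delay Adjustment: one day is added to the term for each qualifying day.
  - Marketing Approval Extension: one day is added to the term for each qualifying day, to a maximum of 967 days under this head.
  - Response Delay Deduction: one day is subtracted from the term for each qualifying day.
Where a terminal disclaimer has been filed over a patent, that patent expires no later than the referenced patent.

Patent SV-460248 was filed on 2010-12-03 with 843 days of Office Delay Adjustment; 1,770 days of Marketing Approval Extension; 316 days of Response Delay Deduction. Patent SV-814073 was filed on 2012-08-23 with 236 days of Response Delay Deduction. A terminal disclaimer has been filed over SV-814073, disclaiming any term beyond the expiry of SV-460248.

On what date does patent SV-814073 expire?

Natural term of SV-814073:
  Base: filing + 20 years → 23 August 2032.
  Response Delay Deduction: −236 days → 31 December 2031.
Expiry of referenced patent SV-460248:
  Base: filing + 20 years → 3 December 2030.
  Office Delay Adjustment: +843 days → 25 March 2033.
  Marketing Approval Extension: 1770 days claimed exceeds the 967-day cap, so +967 days → 17 November 2035.
  Response Delay Deduction: −316 days → 5 January 2035.
Terminal disclaimer: SV-814073 expires on the earlier of 31 December 2031 and 5 January 2035.

2031-12-31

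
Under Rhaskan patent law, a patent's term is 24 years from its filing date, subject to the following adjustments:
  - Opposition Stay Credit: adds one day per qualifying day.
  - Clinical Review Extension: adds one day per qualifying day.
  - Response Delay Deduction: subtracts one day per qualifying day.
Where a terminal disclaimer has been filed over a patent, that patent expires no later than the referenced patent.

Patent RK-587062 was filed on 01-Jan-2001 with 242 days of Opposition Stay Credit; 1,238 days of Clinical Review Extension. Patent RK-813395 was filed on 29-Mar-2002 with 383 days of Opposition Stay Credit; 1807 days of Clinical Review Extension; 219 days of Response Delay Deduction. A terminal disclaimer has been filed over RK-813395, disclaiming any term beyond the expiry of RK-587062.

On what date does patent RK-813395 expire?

January 20, 2029

Natural term of RK-813395:
  Base: filing + 24 years → 29 March 2026.
  Opposition Stay Credit: +383 days → 16 April 2027.
  Clinical Review Extension: +1807 days → 27 March 2032.
  Response Delay Deduction: −219 days → 21 August 2031.
Expiry of referenced patent RK-587062:
  Base: filing + 24 years → 1 January 2025.
  Opposition Stay Credit: +242 days → 31 August 2025.
  Clinical Review Extension: +1238 days → 20 January 2029.
Terminal disclaimer: RK-813395 expires on the earlier of 21 August 2031 and 20 January 2029.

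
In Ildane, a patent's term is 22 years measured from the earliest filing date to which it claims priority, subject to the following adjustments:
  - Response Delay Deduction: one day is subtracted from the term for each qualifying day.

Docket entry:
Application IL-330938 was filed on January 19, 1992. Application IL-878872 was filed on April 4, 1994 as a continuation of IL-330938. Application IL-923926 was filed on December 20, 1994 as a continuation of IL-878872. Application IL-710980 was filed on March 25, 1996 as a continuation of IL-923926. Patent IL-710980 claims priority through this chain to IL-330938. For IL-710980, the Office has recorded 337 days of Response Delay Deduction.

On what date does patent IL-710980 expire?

February 16, 2013

Earliest priority filing: 19 January 1992.
Base term: 19 January 1992 + 22 years → 19 January 2014.
Response Delay Deduction: −337 days → 16 February 2013.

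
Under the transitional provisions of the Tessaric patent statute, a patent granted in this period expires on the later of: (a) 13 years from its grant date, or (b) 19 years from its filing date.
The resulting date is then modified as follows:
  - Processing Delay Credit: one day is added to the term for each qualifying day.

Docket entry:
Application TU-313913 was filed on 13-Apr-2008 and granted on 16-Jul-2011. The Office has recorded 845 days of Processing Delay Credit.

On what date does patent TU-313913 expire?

August 5, 2029

(a) grant + 13 years → 16 July 2024.
(b) filing + 19 years → 13 April 2027.
Later of the two: 13 April 2027.
Processing Delay Credit: +845 days → 5 August 2029.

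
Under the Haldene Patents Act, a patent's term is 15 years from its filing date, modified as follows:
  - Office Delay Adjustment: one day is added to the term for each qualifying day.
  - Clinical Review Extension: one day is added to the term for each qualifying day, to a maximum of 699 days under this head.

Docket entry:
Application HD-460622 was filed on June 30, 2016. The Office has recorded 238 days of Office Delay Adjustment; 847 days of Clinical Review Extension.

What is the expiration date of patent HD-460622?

2034-01-22

Base term: filing date + 15 years → 30 June 2031.
Office Delay Adjustment: +238 days → 23 February 2032.
Clinical Review Extension: 847 days claimed exceeds the 699-day cap, so +699 days → 22 January 2034.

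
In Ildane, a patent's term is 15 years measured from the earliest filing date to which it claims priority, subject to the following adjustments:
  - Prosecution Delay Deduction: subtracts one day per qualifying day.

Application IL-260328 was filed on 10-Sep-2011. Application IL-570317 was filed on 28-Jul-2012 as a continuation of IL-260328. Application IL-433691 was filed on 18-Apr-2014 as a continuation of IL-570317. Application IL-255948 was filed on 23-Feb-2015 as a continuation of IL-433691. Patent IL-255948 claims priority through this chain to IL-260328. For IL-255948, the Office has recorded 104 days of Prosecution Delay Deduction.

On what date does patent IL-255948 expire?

2026-05-29

Earliest priority filing: 10 September 2011.
Base term: 10 September 2011 + 15 years → 10 September 2026.
Prosecution Delay Deduction: −104 days → 29 May 2026.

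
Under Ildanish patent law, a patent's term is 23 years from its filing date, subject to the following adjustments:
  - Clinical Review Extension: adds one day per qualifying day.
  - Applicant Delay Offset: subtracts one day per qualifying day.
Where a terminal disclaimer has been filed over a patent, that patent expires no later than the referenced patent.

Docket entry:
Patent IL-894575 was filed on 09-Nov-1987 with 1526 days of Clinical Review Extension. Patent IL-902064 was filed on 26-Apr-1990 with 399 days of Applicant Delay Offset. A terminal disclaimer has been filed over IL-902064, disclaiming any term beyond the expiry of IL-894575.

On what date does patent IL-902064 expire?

Natural term of IL-902064:
  Base: filing + 23 years → 26 April 2013.
  Applicant Delay Offset: −399 days → 23 March 2012.
Expiry of referenced patent IL-894575:
  Base: filing + 23 years → 9 November 2010.
  Clinical Review Extension: +1526 days → 13 January 2015.
Terminal disclaimer: IL-902064 expires on the earlier of 23 March 2012 and 13 January 2015.

March 23, 2012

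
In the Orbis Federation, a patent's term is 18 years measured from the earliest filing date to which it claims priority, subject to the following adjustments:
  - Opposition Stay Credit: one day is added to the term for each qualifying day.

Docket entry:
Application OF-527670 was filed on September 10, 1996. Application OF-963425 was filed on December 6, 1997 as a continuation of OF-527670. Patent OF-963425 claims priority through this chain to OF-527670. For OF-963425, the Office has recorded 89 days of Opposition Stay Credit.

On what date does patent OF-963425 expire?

Earliest priority filing: 10 September 1996.
Base term: 10 September 1996 + 18 years → 10 September 2014.
Opposition Stay Credit: +89 days → 8 December 2014.

2014-12-08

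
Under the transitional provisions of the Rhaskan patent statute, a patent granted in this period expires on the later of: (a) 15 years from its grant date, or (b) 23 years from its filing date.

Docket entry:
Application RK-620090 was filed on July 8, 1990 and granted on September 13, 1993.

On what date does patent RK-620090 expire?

(a) grant + 15 years → 13 September 2008.
(b) filing + 23 years → 8 July 2013.
Later of the two: 8 July 2013.

2013-07-08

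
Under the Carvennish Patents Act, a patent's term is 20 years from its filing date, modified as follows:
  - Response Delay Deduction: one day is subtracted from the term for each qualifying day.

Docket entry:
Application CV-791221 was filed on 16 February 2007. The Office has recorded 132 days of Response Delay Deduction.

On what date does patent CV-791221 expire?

October 7, 2026

Base term: filing date + 20 years → 16 February 2027.
Response Delay Deduction: −132 days → 7 October 2026.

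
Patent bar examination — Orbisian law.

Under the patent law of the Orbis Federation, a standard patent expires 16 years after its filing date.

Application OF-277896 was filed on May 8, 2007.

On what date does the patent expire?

May 8, 2023

Filing date + 16 years → 8 May 2023.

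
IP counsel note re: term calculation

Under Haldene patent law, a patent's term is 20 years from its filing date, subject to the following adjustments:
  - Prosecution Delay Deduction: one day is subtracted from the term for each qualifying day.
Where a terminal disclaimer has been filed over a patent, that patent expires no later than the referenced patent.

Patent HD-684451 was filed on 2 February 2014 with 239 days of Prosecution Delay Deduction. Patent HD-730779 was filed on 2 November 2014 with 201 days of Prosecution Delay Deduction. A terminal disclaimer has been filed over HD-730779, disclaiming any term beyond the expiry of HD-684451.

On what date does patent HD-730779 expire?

Natural term of HD-730779:
  Base: filing + 20 years → 2 November 2034.
  Prosecution Delay Deduction: −201 days → 15 April 2034.
Expiry of referenced patent HD-684451:
  Base: filing + 20 years → 2 February 2034.
  Prosecution Delay Deduction: −239 days → 8 June 2033.
Terminal disclaimer: HD-730779 expires on the earlier of 15 April 2034 and 8 June 2033.

June 8, 2033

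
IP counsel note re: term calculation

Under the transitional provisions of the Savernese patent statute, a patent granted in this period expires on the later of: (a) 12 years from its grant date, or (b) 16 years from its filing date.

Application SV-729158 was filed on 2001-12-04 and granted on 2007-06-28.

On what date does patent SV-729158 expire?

June 28, 2019

(a) grant + 12 years → 28 June 2019.
(b) filing + 16 years → 4 December 2017.
Later of the two: 28 June 2019.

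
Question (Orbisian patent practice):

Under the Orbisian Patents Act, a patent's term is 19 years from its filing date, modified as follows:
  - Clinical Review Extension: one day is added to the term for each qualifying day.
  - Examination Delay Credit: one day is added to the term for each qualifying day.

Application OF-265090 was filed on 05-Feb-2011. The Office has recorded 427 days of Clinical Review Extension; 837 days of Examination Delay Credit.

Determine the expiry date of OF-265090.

July 23, 2033

Base term: filing date + 19 years → 5 February 2030.
Clinical Review Extension: +427 days → 8 April 2031.
Examination Delay Credit: +837 days → 23 July 2033.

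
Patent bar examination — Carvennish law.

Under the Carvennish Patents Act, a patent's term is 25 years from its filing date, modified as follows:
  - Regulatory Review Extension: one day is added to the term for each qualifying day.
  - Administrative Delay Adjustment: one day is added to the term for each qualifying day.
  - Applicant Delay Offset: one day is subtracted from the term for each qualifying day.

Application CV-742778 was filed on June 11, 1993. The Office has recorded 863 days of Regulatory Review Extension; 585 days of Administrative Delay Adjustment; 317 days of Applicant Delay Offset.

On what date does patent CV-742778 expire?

July 16, 2021

Base term: filing date + 25 years → 11 June 2018.
Regulatory Review Extension: +863 days → 21 October 2020.
Administrative Delay Adjustment: +585 days → 29 May 2022.
Applicant Delay Offset: −317 days → 16 July 2021.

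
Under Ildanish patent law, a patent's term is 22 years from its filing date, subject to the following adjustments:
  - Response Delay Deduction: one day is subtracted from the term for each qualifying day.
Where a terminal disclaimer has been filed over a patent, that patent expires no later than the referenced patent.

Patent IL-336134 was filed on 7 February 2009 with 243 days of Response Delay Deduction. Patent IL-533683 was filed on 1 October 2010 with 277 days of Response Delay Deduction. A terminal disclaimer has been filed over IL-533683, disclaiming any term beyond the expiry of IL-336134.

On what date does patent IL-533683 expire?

Natural term of IL-533683:
  Base: filing + 22 years → 1 October 2032.
  Response Delay Deduction: −277 days → 29 December 2031.
Expiry of referenced patent IL-336134:
  Base: filing + 22 years → 7 February 2031.
  Response Delay Deduction: −243 days → 9 June 2030.
Terminal disclaimer: IL-533683 expires on the earlier of 29 December 2031 and 9 June 2030.

2030-06-09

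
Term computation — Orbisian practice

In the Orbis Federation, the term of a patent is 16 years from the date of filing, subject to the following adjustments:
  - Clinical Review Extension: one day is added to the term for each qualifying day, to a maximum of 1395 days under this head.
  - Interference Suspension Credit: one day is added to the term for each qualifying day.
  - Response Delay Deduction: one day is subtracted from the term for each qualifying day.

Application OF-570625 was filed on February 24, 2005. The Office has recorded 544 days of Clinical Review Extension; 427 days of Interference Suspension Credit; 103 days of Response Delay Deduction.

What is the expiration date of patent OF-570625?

Base term: filing date + 16 years → 24 February 2021.
Clinical Review Extension: 544 days (within the 1395-day cap) → +544 days → 22 August 2022.
Interference Suspension Credit: +427 days → 23 October 2023.
Response Delay Deduction: −103 days → 12 July 2023.

July 12, 2023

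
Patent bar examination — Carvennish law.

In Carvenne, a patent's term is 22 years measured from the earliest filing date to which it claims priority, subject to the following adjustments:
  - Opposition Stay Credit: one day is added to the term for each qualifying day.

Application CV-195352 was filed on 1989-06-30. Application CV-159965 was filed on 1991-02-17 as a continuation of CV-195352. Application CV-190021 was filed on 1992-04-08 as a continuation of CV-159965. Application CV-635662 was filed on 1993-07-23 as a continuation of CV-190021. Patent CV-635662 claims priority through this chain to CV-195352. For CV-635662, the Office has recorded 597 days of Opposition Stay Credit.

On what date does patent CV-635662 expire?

Earliest priority filing: 30 June 1989.
Base term: 30 June 1989 + 22 years → 30 June 2011.
Opposition Stay Credit: +597 days → 16 February 2013.

2013-02-16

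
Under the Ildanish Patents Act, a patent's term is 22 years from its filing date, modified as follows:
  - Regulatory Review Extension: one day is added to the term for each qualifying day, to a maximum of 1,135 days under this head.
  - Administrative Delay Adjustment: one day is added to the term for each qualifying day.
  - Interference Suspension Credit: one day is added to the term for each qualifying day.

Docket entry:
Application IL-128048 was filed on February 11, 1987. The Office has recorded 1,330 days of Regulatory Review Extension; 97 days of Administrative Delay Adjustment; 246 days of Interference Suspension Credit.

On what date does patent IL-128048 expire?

Base term: filing date + 22 years → 11 February 2009.
Regulatory Review Extension: 1330 days claimed exceeds the 1135-day cap, so +1135 days → 22 March 2012.
Administrative Delay Adjustment: +97 days → 27 June 2012.
Interference Suspension Credit: +246 days → 28 February 2013.

February 28, 2013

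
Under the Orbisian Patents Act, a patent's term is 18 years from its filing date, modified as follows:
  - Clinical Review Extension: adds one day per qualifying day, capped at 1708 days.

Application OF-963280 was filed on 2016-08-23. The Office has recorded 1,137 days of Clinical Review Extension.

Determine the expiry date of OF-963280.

Base term: filing date + 18 years → 23 August 2034.
Clinical Review Extension: 1137 days (within the 1708-day cap) → +1137 days → 3 October 2037.

October 3, 2037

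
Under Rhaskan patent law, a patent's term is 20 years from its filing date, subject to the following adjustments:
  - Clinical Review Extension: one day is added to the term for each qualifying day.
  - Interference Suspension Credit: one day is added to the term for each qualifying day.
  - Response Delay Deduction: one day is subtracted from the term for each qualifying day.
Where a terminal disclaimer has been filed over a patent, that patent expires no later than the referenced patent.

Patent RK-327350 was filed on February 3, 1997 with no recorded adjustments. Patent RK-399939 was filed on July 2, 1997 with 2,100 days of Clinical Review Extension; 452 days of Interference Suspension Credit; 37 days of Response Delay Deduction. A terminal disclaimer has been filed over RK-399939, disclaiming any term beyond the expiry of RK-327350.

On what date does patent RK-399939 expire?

Natural term of RK-399939:
  Base: filing + 20 years → 2 July 2017.
  Clinical Review Extension: +2100 days → 2 April 2023.
  Interference Suspension Credit: +452 days → 27 June 2024.
  Response Delay Deduction: −37 days → 21 May 2024.
Expiry of referenced patent RK-327350:
  Base: filing + 20 years → 3 February 2017.
Terminal disclaimer: RK-399939 expires on the earlier of 21 May 2024 and 3 February 2017.

2017-02-03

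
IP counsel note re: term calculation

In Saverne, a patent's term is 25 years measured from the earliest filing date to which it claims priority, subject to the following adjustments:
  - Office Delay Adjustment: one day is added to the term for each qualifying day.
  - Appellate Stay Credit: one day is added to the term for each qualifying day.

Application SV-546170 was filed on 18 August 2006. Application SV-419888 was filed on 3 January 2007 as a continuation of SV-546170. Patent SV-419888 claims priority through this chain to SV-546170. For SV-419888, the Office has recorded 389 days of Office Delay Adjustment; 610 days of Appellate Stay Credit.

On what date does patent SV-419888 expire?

2034-05-13

Earliest priority filing: 18 August 2006.
Base term: 18 August 2006 + 25 years → 18 August 2031.
Office Delay Adjustment: +389 days → 10 September 2032.
Appellate Stay Credit: +610 days → 13 May 2034.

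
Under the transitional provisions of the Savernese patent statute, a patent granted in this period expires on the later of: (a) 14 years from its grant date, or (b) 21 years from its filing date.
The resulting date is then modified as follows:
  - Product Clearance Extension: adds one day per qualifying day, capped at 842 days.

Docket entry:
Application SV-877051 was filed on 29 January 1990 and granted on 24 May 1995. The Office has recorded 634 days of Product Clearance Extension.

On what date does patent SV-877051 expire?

(a) grant + 14 years → 24 May 2009.
(b) filing + 21 years → 29 January 2011.
Later of the two: 29 January 2011.
Product Clearance Extension: 634 days (within the 842-day cap) → +634 days → 24 October 2012.

2012-10-24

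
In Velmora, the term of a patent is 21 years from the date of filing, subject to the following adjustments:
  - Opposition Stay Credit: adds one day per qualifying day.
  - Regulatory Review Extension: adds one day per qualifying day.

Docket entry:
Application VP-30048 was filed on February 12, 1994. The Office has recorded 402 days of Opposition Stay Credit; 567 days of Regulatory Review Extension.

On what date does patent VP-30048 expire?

Base term: filing date + 21 years → 12 February 2015.
Opposition Stay Credit: +402 days → 20 March 2016.
Regulatory Review Extension: +567 days → 8 October 2017.

October 8, 2017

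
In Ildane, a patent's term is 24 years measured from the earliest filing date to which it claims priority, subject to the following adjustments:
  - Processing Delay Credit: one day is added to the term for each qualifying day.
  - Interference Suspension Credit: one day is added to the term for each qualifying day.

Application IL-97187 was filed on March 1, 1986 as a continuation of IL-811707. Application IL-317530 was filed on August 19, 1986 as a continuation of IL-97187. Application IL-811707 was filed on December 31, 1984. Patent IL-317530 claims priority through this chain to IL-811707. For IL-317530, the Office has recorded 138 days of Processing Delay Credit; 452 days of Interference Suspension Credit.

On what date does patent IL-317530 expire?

2010-08-13

Earliest priority filing: 31 December 1984.
Base term: 31 December 1984 + 24 years → 31 December 2008.
Processing Delay Credit: +138 days → 18 May 2009.
Interference Suspension Credit: +452 days → 13 August 2010.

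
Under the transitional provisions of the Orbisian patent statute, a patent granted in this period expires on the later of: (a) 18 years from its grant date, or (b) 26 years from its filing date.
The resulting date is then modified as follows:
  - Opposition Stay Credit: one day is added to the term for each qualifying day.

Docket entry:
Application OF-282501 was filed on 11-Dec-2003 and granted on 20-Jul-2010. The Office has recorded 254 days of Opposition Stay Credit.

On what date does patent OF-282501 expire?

(a) grant + 18 years → 20 July 2028.
(b) filing + 26 years → 11 December 2029.
Later of the two: 11 December 2029.
Opposition Stay Credit: +254 days → 22 August 2030.

2030-08-22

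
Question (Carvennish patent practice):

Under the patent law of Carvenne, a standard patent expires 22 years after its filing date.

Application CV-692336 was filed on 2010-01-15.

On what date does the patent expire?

January 15, 2032

Filing date + 22 years → 15 January 2032.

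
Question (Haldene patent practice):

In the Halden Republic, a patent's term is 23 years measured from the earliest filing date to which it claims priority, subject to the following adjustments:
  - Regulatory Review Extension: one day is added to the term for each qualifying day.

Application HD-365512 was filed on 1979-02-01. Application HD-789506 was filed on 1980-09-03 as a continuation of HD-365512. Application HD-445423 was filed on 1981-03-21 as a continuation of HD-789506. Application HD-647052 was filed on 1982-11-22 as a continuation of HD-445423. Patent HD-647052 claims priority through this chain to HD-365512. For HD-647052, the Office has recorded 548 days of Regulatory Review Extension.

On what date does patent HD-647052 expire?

Earliest priority filing: 1 February 1979.
Base term: 1 February 1979 + 23 years → 1 February 2002.
Regulatory Review Extension: +548 days → 3 August 2003.

August 3, 2003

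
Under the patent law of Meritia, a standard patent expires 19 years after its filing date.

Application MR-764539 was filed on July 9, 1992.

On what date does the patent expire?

2011-07-09

Filing date + 19 years → 9 July 2011.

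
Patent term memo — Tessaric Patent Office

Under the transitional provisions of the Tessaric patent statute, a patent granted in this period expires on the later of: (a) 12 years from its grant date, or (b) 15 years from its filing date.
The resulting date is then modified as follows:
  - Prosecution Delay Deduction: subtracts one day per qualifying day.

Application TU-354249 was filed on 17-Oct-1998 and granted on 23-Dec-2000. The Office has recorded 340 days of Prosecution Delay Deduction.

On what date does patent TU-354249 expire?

(a) grant + 12 years → 23 December 2012.
(b) filing + 15 years → 17 October 2013.
Later of the two: 17 October 2013.
Prosecution Delay Deduction: −340 days → 11 November 2012.

November 11, 2012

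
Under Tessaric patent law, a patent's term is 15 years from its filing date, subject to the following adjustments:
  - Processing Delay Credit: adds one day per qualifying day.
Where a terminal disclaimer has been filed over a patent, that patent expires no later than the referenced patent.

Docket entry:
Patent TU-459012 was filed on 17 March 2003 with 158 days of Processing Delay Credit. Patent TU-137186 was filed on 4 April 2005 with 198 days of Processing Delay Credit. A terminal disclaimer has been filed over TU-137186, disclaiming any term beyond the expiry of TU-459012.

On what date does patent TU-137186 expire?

August 22, 2018

Natural term of TU-137186:
  Base: filing + 15 years → 4 April 2020.
  Processing Delay Credit: +198 days → 19 October 2020.
Expiry of referenced patent TU-459012:
  Base: filing + 15 years → 17 March 2018.
  Processing Delay Credit: +158 days → 22 August 2018.
Terminal disclaimer: TU-137186 expires on the earlier of 19 October 2020 and 22 August 2018.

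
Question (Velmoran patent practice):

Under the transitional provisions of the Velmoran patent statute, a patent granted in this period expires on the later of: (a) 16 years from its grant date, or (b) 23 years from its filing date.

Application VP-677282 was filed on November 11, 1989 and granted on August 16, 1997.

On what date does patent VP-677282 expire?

2013-08-16

(a) grant + 16 years → 16 August 2013.
(b) filing + 23 years → 11 November 2012.
Later of the two: 16 August 2013.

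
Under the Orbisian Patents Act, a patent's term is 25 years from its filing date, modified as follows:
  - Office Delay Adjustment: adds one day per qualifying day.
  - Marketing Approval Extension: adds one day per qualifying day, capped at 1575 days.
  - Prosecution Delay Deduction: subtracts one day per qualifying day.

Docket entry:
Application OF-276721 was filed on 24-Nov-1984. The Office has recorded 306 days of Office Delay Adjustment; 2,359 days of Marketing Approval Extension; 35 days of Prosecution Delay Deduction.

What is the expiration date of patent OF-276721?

Base term: filing date + 25 years → 24 November 2009.
Office Delay Adjustment: +306 days → 26 September 2010.
Marketing Approval Extension: 2359 days claimed exceeds the 1575-day cap, so +1575 days → 18 January 2015.
Prosecution Delay Deduction: −35 days → 14 December 2014.

December 14, 2014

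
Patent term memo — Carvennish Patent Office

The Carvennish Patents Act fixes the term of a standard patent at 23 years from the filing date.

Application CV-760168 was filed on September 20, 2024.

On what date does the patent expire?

2047-09-20

Filing date + 23 years → 20 September 2047.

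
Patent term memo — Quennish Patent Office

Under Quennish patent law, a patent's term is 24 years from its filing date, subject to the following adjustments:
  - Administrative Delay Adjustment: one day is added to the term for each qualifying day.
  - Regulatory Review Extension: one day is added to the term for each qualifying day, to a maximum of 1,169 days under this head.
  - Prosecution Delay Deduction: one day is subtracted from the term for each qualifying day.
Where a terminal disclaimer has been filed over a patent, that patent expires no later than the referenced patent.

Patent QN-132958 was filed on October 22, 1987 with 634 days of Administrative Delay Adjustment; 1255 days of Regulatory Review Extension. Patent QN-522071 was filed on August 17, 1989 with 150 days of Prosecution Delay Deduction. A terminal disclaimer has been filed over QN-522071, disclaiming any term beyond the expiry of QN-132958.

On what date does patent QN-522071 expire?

Natural term of QN-522071:
  Base: filing + 24 years → 17 August 2013.
  Prosecution Delay Deduction: −150 days → 20 March 2013.
Expiry of referenced patent QN-132958:
  Base: filing + 24 years → 22 October 2011.
  Administrative Delay Adjustment: +634 days → 17 July 2013.
  Regulatory Review Extension: 1255 days claimed exceeds the 1169-day cap, so +1169 days → 28 September 2016.
Terminal disclaimer: QN-522071 expires on the earlier of 20 March 2013 and 28 September 2016.

March 20, 2013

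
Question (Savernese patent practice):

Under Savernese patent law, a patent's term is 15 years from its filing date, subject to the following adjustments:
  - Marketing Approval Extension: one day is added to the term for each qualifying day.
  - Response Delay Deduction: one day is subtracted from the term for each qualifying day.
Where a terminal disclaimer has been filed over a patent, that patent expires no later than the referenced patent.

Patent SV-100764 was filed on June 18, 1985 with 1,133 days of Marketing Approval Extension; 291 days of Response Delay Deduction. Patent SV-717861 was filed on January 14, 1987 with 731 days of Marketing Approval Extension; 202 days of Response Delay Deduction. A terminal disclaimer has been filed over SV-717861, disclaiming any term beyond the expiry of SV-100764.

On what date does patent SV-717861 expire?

2002-10-08

Natural term of SV-717861:
  Base: filing + 15 years → 14 January 2002.
  Marketing Approval Extension: +731 days → 15 January 2004.
  Response Delay Deduction: −202 days → 27 June 2003.
Expiry of referenced patent SV-100764:
  Base: filing + 15 years → 18 June 2000.
  Marketing Approval Extension: +1133 days → 26 July 2003.
  Response Delay Deduction: −291 days → 8 October 2002.
Terminal disclaimer: SV-717861 expires on the earlier of 27 June 2003 and 8 October 2002.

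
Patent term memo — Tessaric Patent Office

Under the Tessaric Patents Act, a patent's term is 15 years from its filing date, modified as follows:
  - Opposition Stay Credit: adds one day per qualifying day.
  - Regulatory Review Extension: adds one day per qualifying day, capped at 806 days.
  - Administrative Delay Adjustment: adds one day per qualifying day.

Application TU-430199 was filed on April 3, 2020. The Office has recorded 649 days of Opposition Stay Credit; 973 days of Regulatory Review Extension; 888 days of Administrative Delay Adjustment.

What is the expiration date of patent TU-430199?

Base term: filing date + 15 years → 3 April 2035.
Opposition Stay Credit: +649 days → 11 January 2037.
Regulatory Review Extension: 973 days claimed exceeds the 806-day cap, so +806 days → 28 March 2039.
Administrative Delay Adjustment: +888 days → 1 September 2041.

September 1, 2041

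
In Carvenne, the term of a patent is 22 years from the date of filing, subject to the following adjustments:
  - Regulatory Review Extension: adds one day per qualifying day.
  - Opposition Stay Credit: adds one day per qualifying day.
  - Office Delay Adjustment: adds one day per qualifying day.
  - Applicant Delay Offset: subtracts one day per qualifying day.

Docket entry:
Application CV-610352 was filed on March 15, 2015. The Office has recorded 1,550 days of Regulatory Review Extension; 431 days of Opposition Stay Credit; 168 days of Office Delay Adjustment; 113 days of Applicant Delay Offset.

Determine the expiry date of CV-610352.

Base term: filing date + 22 years → 15 March 2037.
Regulatory Review Extension: +1550 days → 12 June 2041.
Opposition Stay Credit: +431 days → 17 August 2042.
Office Delay Adjustment: +168 days → 1 February 2043.
Applicant Delay Offset: −113 days → 11 October 2042.

2042-10-11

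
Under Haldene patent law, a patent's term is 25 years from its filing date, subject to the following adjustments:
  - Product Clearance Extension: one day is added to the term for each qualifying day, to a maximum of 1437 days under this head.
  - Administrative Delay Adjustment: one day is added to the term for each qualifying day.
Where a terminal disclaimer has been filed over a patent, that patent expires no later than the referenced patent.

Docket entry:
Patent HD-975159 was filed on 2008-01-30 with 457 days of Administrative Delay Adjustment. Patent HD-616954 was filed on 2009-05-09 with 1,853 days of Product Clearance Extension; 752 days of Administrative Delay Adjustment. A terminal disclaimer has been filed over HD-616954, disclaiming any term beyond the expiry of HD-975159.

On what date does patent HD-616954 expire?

2034-05-02

Natural term of HD-616954:
  Base: filing + 25 years → 9 May 2034.
  Product Clearance Extension: 1853 days claimed exceeds the 1437-day cap, so +1437 days → 15 April 2038.
  Administrative Delay Adjustment: +752 days → 6 May 2040.
Expiry of referenced patent HD-975159:
  Base: filing + 25 years → 30 January 2033.
  Administrative Delay Adjustment: +457 days → 2 May 2034.
Terminal disclaimer: HD-616954 expires on the earlier of 6 May 2040 and 2 May 2034.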